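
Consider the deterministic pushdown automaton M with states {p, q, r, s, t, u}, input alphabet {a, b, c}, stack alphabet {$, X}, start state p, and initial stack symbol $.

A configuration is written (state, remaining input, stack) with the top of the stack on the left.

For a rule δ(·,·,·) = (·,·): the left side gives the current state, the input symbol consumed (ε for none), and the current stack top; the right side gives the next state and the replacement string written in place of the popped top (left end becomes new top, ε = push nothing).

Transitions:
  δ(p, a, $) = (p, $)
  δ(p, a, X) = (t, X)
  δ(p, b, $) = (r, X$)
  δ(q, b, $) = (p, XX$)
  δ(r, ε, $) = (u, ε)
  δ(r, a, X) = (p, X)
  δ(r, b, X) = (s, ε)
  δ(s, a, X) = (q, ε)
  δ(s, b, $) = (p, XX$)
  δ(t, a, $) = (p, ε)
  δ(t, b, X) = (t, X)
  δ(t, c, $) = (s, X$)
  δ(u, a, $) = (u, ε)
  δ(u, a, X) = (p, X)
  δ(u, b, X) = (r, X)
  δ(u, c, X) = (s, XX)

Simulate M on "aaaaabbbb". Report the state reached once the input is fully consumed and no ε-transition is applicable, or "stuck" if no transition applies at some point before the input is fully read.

(p, aaaaabbbb, $)
  read a, top $: go to p, push $ → (p, aaaabbbb, $)
  read a, top $: go to p, push $ → (p, aaabbbb, $)
  read a, top $: go to p, push $ → (p, aabbbb, $)
  read a, top $: go to p, push $ → (p, abbbb, $)
  read a, top $: go to p, push $ → (p, bbbb, $)
  read b, top $: go to r, push X$ → (r, bbb, X$)
  read b, top X: go to s, push ε → (s, bb, $)
  read b, top $: go to p, push XX$ → (p, b, XX$)
No transition for (p, b, top X); M blocks with input b remaining.

stuck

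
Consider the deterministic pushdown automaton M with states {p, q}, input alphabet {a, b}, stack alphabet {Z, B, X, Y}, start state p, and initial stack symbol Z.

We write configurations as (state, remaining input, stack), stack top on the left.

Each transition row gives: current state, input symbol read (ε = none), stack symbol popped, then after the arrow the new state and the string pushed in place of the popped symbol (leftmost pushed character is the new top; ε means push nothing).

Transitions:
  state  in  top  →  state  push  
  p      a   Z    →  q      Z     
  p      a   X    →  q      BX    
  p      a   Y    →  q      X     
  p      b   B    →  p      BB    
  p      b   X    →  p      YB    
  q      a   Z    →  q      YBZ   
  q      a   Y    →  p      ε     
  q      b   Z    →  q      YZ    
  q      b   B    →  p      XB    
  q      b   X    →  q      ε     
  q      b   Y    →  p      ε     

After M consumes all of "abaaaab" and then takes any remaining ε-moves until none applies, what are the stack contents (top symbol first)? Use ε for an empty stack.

BBZ

(p, abaaaab, Z)
  read a, top Z: go to q, push Z → (q, baaaab, Z)
  read b, top Z: go to q, push YZ → (q, aaaab, YZ)
  read a, top Y: go to p, push ε → (p, aaab, Z)
  read a, top Z: go to q, push Z → (q, aab, Z)
  read a, top Z: go to q, push YBZ → (q, ab, YBZ)
  read a, top Y: go to p, push ε → (p, b, BZ)
  read b, top B: go to p, push BB → (p, ε, BBZ)
All input consumed in state p with stack BBZ.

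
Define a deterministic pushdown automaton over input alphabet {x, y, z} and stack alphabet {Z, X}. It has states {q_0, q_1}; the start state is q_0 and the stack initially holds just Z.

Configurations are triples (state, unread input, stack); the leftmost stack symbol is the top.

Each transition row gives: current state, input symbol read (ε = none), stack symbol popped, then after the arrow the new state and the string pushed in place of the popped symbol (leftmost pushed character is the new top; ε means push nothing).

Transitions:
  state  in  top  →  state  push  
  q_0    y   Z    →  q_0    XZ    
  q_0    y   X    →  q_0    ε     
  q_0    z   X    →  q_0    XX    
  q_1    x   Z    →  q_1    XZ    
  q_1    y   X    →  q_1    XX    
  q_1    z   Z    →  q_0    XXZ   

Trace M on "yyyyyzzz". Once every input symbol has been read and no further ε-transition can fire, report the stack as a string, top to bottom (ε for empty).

(q_0, yyyyyzzz, Z) ⊢ (q_0, yyyyzzz, XZ) ⊢ (q_0, yyyzzz, Z) ⊢ (q_0, yyzzz, XZ) ⊢ (q_0, yzzz, Z) ⊢ (q_0, zzz, XZ) ⊢ (q_0, zz, XXZ) ⊢ (q_0, z, XXXZ) ⊢ (q_0, ε, XXXXZ)
All input consumed in state q_0 with stack XXXXZ.

XXXXZ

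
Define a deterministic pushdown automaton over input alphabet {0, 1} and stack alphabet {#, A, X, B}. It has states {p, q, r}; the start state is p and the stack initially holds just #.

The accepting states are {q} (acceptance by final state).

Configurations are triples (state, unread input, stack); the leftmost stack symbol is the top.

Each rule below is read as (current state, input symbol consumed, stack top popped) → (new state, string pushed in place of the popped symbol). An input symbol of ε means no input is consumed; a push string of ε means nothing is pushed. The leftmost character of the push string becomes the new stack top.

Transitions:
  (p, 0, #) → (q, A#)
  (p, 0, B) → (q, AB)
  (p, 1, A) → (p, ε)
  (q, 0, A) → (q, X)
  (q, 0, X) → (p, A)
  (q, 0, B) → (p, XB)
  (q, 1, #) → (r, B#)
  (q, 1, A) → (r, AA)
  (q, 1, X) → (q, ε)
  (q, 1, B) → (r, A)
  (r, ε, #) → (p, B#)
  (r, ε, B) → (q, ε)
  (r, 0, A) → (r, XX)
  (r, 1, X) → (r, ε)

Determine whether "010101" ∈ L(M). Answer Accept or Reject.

Reject

(p, 010101, #)
  read 0, top #: go to q, push A# → (q, 10101, A#)
  read 1, top A: go to r, push AA → (r, 0101, AA#)
  read 0, top A: go to r, push XX → (r, 101, XXA#)
  read 1, top X: go to r, push ε → (r, 01, XA#)
No transition applies at (r, 01, XA#); input not fully consumed.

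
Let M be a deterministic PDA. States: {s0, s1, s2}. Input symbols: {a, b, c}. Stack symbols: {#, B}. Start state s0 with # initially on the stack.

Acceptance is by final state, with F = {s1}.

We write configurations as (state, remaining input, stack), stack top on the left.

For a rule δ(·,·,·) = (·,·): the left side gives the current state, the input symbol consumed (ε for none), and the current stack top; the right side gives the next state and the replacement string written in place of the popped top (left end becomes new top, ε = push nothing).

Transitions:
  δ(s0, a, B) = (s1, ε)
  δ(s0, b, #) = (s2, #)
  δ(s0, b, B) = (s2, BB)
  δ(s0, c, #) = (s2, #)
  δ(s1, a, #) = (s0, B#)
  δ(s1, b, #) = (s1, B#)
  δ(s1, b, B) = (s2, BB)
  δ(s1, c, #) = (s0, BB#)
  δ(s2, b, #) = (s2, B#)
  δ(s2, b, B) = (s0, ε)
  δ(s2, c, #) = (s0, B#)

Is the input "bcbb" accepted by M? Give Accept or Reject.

(s0, bcbb, #)
  read b, top #: go to s2, push # → (s2, cbb, #)
  read c, top #: go to s0, push B# → (s0, bb, B#)
  read b, top B: go to s2, push BB → (s2, b, BB#)
  read b, top B: go to s0, push ε → (s0, ε, B#)
All input consumed; state s0 ∉ F and no further ε-move applies.

Reject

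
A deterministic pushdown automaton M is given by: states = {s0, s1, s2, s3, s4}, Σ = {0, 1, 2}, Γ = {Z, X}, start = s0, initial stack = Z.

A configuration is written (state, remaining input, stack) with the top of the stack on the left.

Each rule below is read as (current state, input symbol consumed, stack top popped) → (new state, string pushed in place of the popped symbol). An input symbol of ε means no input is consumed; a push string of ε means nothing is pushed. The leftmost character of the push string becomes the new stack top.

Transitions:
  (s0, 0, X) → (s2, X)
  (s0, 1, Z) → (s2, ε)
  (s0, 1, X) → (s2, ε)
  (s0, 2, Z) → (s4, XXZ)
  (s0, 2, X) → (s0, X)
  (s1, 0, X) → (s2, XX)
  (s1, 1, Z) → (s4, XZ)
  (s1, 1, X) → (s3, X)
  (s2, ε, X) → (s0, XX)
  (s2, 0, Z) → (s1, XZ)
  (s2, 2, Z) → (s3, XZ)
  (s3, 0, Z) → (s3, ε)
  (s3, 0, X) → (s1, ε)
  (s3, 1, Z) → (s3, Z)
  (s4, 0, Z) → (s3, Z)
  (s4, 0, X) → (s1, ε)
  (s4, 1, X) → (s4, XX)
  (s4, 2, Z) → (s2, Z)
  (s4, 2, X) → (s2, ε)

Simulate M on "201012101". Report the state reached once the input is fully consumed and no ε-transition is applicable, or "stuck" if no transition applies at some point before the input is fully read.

stuck

(s0, 201012101, Z) ⊢ (s4, 01012101, XXZ) ⊢ (s1, 1012101, XZ) ⊢ (s3, 012101, XZ) ⊢ (s1, 12101, Z) ⊢ (s4, 2101, XZ) ⊢ (s2, 101, Z)
No transition for (s2, 1, top Z); M blocks with input 101 remaining.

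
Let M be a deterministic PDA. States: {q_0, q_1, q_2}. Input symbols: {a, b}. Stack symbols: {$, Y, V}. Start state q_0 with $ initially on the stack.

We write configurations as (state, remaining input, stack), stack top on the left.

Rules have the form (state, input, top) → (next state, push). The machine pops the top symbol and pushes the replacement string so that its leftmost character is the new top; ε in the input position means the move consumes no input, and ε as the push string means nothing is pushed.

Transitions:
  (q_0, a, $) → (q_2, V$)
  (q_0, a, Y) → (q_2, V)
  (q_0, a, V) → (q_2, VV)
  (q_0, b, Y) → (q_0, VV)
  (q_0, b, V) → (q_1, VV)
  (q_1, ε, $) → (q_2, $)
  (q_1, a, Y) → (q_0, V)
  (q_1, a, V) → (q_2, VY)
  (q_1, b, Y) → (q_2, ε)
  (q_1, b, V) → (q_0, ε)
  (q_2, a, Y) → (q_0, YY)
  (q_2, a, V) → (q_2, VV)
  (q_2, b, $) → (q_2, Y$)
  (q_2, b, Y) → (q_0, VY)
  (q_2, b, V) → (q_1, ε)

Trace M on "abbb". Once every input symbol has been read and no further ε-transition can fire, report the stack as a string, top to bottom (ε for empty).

VY$

(q_0, abbb, $)
  read a, top $: go to q_2, push V$ → (q_2, bbb, V$)
  read b, top V: go to q_1, push ε → (q_1, bb, $)
  ε-move, top $: go to q_2, push $ → (q_2, bb, $)
  read b, top $: go to q_2, push Y$ → (q_2, b, Y$)
  read b, top Y: go to q_0, push VY → (q_0, ε, VY$)
All input consumed in state q_0 with stack VY$.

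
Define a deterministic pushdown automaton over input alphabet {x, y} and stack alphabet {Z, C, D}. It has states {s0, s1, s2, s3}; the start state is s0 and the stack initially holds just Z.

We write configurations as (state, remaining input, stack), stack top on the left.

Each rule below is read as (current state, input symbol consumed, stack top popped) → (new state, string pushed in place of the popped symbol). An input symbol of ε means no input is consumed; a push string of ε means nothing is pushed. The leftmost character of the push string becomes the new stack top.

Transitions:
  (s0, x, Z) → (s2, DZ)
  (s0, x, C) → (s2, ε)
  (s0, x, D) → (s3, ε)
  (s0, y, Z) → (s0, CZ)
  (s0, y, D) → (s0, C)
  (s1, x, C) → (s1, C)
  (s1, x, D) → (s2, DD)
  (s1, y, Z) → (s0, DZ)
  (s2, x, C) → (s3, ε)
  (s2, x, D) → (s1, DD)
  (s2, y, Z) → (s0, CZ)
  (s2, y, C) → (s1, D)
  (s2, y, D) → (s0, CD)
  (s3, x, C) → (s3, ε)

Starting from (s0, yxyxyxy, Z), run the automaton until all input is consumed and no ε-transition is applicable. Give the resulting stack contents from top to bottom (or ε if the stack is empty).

CZ

(s0, yxyxyxy, Z)
  read y, top Z: go to s0, push CZ → (s0, xyxyxy, CZ)
  read x, top C: go to s2, push ε → (s2, yxyxy, Z)
  read y, top Z: go to s0, push CZ → (s0, xyxy, CZ)
  read x, top C: go to s2, push ε → (s2, yxy, Z)
  read y, top Z: go to s0, push CZ → (s0, xy, CZ)
  read x, top C: go to s2, push ε → (s2, y, Z)
  read y, top Z: go to s0, push CZ → (s0, ε, CZ)
All input consumed in state s0 with stack CZ.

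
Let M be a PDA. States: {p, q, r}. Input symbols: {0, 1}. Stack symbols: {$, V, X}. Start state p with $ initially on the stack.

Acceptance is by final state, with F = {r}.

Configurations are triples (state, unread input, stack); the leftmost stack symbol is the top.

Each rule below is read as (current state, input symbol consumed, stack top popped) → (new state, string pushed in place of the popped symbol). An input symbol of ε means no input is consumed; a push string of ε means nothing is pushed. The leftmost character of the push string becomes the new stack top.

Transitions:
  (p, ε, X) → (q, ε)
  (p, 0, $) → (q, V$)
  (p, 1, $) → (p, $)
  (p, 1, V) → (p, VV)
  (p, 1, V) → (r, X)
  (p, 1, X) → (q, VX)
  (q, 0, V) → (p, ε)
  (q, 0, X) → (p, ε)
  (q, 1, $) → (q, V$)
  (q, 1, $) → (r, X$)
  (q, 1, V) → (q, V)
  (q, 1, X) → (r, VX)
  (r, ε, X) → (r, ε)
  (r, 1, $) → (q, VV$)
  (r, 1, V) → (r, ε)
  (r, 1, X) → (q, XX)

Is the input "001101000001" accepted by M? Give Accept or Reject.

No computation consumes all input and reaches a final state.

Reject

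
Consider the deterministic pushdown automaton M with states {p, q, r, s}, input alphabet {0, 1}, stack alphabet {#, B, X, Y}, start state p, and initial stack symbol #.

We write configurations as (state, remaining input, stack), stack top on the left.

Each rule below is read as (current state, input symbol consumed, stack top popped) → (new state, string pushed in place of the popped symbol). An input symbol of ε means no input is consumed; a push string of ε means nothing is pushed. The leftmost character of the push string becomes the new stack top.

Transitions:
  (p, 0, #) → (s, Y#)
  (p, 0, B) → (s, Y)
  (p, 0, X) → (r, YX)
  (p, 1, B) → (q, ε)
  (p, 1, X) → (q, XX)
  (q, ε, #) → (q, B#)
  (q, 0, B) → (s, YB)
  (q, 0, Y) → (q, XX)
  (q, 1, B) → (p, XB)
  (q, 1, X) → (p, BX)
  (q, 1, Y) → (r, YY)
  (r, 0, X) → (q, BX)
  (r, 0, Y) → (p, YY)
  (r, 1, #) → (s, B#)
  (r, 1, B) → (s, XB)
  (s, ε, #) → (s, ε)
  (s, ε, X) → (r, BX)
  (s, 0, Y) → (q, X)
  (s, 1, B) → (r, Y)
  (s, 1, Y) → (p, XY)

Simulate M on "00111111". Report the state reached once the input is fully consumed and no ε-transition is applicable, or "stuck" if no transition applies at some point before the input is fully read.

q

(p, 00111111, #) ⊢ (s, 0111111, Y#) ⊢ (q, 111111, X#) ⊢ (p, 11111, BX#) ⊢ (q, 1111, X#) ⊢ (p, 111, BX#) ⊢ (q, 11, X#) ⊢ (p, 1, BX#) ⊢ (q, ε, X#)
All input consumed; M is in state q.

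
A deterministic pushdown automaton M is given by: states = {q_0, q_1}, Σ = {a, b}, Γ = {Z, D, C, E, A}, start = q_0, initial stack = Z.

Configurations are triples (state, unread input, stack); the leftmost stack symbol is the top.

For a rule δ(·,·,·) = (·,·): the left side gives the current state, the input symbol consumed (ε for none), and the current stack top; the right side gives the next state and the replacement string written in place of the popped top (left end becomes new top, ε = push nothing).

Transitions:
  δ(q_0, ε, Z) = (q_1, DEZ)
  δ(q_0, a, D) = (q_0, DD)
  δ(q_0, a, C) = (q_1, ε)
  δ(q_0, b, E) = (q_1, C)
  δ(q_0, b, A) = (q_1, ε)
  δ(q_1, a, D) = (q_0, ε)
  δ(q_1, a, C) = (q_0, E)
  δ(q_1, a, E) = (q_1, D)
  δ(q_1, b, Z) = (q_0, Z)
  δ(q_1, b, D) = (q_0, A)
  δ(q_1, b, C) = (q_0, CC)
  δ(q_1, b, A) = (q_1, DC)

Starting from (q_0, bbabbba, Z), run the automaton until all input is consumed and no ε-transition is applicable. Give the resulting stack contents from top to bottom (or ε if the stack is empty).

EZ

(q_0, bbabbba, Z)
  ε-move, top Z: go to q_1, push DEZ → (q_1, bbabbba, DEZ)
  read b, top D: go to q_0, push A → (q_0, babbba, AEZ)
  read b, top A: go to q_1, push ε → (q_1, abbba, EZ)
  read a, top E: go to q_1, push D → (q_1, bbba, DZ)
  read b, top D: go to q_0, push A → (q_0, bba, AZ)
  read b, top A: go to q_1, push ε → (q_1, ba, Z)
  read b, top Z: go to q_0, push Z → (q_0, a, Z)
  ε-move, top Z: go to q_1, push DEZ → (q_1, a, DEZ)
  read a, top D: go to q_0, push ε → (q_0, ε, EZ)
All input consumed in state q_0 with stack EZ.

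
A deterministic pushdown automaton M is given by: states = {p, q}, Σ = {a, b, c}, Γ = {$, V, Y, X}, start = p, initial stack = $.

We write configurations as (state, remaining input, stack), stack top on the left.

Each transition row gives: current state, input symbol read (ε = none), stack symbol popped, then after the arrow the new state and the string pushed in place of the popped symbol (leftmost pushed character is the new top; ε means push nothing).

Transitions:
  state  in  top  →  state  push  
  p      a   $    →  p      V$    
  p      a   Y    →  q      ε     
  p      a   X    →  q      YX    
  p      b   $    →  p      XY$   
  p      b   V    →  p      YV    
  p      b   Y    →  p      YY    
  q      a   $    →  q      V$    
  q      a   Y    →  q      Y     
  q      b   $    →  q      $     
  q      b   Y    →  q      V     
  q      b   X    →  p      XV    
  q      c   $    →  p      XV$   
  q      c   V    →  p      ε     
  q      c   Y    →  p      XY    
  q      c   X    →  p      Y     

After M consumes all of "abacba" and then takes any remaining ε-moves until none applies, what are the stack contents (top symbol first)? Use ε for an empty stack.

(p, abacba, $) ⊢ (p, bacba, V$) ⊢ (p, acba, YV$) ⊢ (q, cba, V$) ⊢ (p, ba, $) ⊢ (p, a, XY$) ⊢ (q, ε, YXY$)
All input consumed in state q with stack YXY$.

YXY$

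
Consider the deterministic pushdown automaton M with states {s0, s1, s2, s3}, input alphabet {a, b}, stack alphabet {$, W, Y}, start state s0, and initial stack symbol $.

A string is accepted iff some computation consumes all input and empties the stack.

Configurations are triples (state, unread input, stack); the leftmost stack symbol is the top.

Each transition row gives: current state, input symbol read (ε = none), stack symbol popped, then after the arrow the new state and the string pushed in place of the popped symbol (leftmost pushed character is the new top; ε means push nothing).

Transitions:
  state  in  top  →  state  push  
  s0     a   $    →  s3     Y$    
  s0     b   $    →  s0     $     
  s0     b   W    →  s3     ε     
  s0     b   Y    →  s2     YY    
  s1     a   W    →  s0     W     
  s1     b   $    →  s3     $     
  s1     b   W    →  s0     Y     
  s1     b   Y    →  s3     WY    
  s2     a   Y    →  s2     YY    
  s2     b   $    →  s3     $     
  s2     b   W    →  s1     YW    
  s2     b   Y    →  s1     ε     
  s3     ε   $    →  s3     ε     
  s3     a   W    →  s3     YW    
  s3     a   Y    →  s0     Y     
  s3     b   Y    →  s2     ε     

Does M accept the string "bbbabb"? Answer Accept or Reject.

(s0, bbbabb, $) ⊢ (s0, bbabb, $) ⊢ (s0, babb, $) ⊢ (s0, abb, $) ⊢ (s3, bb, Y$) ⊢ (s2, b, $) ⊢ (s3, ε, $) ⊢ (s3, ε, ε)
All input consumed and the stack is empty.

Accept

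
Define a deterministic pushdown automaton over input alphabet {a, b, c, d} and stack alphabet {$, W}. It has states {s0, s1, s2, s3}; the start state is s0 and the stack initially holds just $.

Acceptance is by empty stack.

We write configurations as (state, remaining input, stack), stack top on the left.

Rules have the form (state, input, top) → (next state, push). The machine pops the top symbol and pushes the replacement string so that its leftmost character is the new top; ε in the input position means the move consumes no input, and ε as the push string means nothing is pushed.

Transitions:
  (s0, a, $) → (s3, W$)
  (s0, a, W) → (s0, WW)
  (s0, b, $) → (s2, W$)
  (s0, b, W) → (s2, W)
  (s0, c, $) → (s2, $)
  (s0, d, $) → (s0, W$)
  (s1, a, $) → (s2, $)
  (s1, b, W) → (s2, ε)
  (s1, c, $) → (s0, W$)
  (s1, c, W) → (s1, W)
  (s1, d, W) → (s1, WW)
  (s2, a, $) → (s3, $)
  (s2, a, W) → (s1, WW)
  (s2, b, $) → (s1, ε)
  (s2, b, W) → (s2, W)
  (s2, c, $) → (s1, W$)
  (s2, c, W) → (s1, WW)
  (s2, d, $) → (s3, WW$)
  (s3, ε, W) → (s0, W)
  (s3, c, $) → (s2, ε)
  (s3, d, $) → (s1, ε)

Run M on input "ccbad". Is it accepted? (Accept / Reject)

(s0, ccbad, $)
  read c, top $: go to s2, push $ → (s2, cbad, $)
  read c, top $: go to s1, push W$ → (s1, bad, W$)
  read b, top W: go to s2, push ε → (s2, ad, $)
  read a, top $: go to s3, push $ → (s3, d, $)
  read d, top $: go to s1, push ε → (s1, ε, ε)
All input consumed and the stack is empty.

Accept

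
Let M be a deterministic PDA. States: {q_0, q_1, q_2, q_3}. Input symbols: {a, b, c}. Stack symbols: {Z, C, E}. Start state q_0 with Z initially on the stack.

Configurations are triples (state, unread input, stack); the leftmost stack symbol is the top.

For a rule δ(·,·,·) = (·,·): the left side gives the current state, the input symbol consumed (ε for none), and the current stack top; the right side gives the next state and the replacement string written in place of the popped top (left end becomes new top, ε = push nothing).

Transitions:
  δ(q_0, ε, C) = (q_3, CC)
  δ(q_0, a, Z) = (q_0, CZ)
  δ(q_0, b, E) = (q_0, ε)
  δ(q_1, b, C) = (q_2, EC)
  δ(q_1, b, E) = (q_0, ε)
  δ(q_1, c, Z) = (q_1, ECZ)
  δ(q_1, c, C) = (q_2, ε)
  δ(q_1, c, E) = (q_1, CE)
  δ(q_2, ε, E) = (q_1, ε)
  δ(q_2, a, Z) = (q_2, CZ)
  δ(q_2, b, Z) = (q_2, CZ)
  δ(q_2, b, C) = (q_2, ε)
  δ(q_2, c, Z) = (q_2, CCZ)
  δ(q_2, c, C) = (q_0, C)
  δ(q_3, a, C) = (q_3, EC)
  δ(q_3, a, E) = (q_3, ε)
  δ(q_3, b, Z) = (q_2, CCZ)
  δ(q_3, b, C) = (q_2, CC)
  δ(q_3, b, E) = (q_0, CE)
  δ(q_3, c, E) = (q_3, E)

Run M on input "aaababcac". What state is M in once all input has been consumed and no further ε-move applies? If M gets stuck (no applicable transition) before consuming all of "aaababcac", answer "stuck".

stuck

(q_0, aaababcac, Z) ⊢ (q_0, aababcac, CZ) ⊢ (q_3, aababcac, CCZ) ⊢ (q_3, ababcac, ECCZ) ⊢ (q_3, babcac, CCZ) ⊢ (q_2, abcac, CCCZ)
No transition for (q_2, a, top C); M blocks with input abcac remaining.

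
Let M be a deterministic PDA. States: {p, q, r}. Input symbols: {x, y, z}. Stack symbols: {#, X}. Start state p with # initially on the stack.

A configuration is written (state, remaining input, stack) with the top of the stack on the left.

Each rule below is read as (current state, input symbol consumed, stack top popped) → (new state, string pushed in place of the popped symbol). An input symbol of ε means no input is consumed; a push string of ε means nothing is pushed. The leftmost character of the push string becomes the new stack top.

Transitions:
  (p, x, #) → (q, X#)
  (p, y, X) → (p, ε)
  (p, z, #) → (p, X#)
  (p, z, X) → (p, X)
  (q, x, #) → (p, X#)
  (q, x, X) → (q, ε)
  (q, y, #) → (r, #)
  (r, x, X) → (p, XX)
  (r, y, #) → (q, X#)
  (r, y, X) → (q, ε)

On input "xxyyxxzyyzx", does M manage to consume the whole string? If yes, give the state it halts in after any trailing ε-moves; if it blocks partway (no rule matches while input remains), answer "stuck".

(p, xxyyxxzyyzx, #)
  read x, top #: go to q, push X# → (q, xyyxxzyyzx, X#)
  read x, top X: go to q, push ε → (q, yyxxzyyzx, #)
  read y, top #: go to r, push # → (r, yxxzyyzx, #)
  read y, top #: go to q, push X# → (q, xxzyyzx, X#)
  read x, top X: go to q, push ε → (q, xzyyzx, #)
  read x, top #: go to p, push X# → (p, zyyzx, X#)
  read z, top X: go to p, push X → (p, yyzx, X#)
  read y, top X: go to p, push ε → (p, yzx, #)
No transition for (p, y, top #); M blocks with input yzx remaining.

stuck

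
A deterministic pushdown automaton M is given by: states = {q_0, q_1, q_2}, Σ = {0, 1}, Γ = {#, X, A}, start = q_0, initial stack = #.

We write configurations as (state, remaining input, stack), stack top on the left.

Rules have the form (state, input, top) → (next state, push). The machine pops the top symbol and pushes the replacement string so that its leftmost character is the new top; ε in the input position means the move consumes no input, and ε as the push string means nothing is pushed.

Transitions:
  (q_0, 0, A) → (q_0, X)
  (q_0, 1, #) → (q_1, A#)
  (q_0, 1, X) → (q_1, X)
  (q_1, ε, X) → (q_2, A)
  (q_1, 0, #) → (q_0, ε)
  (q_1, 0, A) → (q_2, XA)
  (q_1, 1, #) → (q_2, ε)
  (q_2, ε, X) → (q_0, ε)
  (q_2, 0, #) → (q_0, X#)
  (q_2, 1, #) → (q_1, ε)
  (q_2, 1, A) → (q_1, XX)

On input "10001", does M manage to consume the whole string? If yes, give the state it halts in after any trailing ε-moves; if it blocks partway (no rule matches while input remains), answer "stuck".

(q_0, 10001, #) ⊢ (q_1, 0001, A#) ⊢ (q_2, 001, XA#) ⊢ (q_0, 001, A#) ⊢ (q_0, 01, X#)
No transition for (q_0, 0, top X); M blocks with input 01 remaining.

stuck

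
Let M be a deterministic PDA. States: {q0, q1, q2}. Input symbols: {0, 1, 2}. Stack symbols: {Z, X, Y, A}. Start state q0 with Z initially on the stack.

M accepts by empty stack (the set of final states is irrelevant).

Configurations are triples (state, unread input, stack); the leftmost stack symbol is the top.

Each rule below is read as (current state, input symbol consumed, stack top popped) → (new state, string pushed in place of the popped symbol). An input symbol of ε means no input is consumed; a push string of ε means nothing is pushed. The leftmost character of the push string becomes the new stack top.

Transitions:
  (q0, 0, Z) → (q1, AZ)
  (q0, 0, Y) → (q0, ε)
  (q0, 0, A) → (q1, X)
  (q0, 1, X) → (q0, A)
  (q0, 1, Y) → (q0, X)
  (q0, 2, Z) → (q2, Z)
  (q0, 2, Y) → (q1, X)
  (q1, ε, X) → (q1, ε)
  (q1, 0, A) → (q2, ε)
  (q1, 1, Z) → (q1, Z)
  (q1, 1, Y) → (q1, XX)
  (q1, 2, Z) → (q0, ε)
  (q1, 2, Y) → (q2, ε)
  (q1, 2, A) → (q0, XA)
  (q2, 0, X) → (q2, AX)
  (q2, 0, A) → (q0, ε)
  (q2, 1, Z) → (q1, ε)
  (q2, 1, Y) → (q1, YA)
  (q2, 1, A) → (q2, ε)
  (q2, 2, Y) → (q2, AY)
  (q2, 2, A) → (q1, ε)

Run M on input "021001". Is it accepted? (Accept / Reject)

Accept

(q0, 021001, Z) ⊢ (q1, 21001, AZ) ⊢ (q0, 1001, XAZ) ⊢ (q0, 001, AAZ) ⊢ (q1, 01, XAZ) ⊢ (q1, 01, AZ) ⊢ (q2, 1, Z) ⊢ (q1, ε, ε)
All input consumed and the stack is empty.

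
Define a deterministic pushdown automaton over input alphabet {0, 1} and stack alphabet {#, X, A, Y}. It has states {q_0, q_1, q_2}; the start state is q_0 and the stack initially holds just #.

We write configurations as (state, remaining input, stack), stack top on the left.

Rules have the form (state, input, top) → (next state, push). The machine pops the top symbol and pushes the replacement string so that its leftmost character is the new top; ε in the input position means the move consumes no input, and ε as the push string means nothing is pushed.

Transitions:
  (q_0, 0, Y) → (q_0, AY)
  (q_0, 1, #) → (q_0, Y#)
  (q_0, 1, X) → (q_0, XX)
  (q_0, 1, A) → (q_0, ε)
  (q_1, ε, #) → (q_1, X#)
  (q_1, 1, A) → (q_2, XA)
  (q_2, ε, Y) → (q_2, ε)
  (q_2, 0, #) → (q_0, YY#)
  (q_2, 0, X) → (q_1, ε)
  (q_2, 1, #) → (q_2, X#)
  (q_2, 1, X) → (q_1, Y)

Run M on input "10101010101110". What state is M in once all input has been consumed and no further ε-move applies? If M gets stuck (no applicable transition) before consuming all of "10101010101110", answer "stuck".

stuck

(q_0, 10101010101110, #) ⊢ (q_0, 0101010101110, Y#) ⊢ (q_0, 101010101110, AY#) ⊢ (q_0, 01010101110, Y#) ⊢ (q_0, 1010101110, AY#) ⊢ (q_0, 010101110, Y#) ⊢ (q_0, 10101110, AY#) ⊢ (q_0, 0101110, Y#) ⊢ (q_0, 101110, AY#) ⊢ (q_0, 01110, Y#) ⊢ (q_0, 1110, AY#) ⊢ (q_0, 110, Y#)
No transition for (q_0, 1, top Y); M blocks with input 110 remaining.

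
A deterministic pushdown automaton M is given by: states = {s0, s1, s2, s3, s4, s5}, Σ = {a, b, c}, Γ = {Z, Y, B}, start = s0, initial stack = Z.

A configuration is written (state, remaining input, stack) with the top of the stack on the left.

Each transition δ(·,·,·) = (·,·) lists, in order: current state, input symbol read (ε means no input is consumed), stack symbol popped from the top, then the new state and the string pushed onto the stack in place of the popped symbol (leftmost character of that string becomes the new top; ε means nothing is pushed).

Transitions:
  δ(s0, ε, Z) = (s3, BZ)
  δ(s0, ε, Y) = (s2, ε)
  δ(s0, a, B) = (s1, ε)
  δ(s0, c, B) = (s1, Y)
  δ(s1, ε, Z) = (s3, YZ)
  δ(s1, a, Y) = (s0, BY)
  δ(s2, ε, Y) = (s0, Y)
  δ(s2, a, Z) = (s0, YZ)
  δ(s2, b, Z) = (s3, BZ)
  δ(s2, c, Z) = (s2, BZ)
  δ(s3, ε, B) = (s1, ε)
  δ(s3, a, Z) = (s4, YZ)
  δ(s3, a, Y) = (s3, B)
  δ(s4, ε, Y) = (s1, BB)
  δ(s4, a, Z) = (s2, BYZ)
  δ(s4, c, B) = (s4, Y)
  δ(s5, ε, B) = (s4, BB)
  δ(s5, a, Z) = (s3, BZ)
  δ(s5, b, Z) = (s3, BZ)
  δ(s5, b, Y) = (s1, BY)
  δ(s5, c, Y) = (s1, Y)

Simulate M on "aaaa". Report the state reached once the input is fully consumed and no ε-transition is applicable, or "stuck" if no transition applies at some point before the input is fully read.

(s0, aaaa, Z) ⊢ (s3, aaaa, BZ) ⊢ (s1, aaaa, Z) ⊢ (s3, aaaa, YZ) ⊢ (s3, aaa, BZ) ⊢ (s1, aaa, Z) ⊢ (s3, aaa, YZ) ⊢ (s3, aa, BZ) ⊢ (s1, aa, Z) ⊢ (s3, aa, YZ) ⊢ (s3, a, BZ) ⊢ (s1, a, Z) ⊢ (s3, a, YZ) ⊢ (s3, ε, BZ) ⊢ (s1, ε, Z) ⊢ (s3, ε, YZ)
All input consumed; M is in state s3.

s3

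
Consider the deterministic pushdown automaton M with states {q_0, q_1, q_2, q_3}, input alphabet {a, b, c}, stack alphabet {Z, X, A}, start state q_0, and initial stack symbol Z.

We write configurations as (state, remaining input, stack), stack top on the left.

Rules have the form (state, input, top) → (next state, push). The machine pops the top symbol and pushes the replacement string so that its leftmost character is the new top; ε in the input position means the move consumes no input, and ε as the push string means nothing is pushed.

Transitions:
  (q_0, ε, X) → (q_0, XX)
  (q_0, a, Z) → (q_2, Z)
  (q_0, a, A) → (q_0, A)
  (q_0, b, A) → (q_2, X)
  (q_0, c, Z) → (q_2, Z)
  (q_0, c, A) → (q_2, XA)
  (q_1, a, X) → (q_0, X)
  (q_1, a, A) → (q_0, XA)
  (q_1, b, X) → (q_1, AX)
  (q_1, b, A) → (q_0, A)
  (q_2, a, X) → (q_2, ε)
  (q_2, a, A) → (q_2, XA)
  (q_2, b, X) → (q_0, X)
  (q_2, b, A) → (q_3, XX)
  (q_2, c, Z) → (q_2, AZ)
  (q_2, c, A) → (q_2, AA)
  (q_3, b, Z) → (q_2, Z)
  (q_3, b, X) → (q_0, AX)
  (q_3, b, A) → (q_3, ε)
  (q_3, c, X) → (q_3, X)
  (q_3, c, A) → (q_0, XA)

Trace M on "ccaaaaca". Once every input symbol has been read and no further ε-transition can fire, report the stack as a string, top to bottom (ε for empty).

(q_0, ccaaaaca, Z)
  read c, top Z: go to q_2, push Z → (q_2, caaaaca, Z)
  read c, top Z: go to q_2, push AZ → (q_2, aaaaca, AZ)
  read a, top A: go to q_2, push XA → (q_2, aaaca, XAZ)
  read a, top X: go to q_2, push ε → (q_2, aaca, AZ)
  read a, top A: go to q_2, push XA → (q_2, aca, XAZ)
  read a, top X: go to q_2, push ε → (q_2, ca, AZ)
  read c, top A: go to q_2, push AA → (q_2, a, AAZ)
  read a, top A: go to q_2, push XA → (q_2, ε, XAAZ)
All input consumed in state q_2 with stack XAAZ.

XAAZ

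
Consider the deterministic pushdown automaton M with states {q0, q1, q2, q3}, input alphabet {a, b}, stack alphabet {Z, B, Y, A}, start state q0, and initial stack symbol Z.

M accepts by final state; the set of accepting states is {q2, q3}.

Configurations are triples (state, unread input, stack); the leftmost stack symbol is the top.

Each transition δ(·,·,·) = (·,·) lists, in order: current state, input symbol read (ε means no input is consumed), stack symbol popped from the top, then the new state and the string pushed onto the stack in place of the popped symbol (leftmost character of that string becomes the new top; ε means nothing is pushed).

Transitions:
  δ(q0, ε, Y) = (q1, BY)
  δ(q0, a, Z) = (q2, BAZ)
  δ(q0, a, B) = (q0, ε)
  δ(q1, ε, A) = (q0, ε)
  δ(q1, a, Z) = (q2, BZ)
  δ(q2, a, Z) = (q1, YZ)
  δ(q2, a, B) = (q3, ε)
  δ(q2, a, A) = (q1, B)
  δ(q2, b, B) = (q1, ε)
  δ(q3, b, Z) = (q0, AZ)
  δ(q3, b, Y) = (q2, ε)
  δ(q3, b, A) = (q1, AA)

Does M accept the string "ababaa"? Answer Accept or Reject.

Accept

(q0, ababaa, Z)
  read a, top Z: go to q2, push BAZ → (q2, babaa, BAZ)
  read b, top B: go to q1, push ε → (q1, abaa, AZ)
  ε-move, top A: go to q0, push ε → (q0, abaa, Z)
  read a, top Z: go to q2, push BAZ → (q2, baa, BAZ)
  read b, top B: go to q1, push ε → (q1, aa, AZ)
  ε-move, top A: go to q0, push ε → (q0, aa, Z)
  read a, top Z: go to q2, push BAZ → (q2, a, BAZ)
  read a, top B: go to q3, push ε → (q3, ε, AZ)
All input consumed; state q3 ∈ F.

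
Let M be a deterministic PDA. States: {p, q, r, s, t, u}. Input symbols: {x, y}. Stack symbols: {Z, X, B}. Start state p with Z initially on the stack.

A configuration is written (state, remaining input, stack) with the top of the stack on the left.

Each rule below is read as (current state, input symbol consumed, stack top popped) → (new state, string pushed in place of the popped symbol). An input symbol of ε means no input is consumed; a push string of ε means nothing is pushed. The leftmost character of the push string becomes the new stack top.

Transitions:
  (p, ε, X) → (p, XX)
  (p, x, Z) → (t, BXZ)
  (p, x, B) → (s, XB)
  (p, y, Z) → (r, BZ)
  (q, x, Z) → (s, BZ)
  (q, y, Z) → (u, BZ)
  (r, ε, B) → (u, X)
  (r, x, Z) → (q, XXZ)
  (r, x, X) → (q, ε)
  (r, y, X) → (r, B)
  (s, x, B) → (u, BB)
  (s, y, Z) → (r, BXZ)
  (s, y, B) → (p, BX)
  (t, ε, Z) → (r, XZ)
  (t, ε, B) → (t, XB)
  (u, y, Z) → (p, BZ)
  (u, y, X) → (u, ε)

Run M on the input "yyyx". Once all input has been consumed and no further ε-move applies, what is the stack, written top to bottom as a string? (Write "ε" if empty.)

XBZ

(p, yyyx, Z) ⊢ (r, yyx, BZ) ⊢ (u, yyx, XZ) ⊢ (u, yx, Z) ⊢ (p, x, BZ) ⊢ (s, ε, XBZ)
All input consumed in state s with stack XBZ.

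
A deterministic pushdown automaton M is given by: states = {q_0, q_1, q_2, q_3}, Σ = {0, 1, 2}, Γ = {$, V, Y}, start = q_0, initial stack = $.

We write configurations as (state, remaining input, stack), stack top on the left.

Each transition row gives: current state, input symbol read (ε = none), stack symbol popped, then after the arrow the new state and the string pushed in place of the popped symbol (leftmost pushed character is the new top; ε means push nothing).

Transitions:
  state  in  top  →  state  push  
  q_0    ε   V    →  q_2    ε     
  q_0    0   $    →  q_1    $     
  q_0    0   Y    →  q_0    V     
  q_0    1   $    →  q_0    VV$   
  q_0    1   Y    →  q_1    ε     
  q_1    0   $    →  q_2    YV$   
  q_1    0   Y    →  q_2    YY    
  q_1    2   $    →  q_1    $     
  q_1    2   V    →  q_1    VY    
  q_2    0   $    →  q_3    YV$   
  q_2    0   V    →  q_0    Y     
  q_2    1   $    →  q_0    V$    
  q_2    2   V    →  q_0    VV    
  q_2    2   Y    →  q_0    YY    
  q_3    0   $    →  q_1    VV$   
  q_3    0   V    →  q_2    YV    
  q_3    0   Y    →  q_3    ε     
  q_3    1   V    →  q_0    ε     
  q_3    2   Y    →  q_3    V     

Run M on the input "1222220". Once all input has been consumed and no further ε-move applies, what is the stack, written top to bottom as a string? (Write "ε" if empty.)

(q_0, 1222220, $) ⊢ (q_0, 222220, VV$) ⊢ (q_2, 222220, V$) ⊢ (q_0, 22220, VV$) ⊢ (q_2, 22220, V$) ⊢ (q_0, 2220, VV$) ⊢ (q_2, 2220, V$) ⊢ (q_0, 220, VV$) ⊢ (q_2, 220, V$) ⊢ (q_0, 20, VV$) ⊢ (q_2, 20, V$) ⊢ (q_0, 0, VV$) ⊢ (q_2, 0, V$) ⊢ (q_0, ε, Y$)
All input consumed in state q_0 with stack Y$.

Y$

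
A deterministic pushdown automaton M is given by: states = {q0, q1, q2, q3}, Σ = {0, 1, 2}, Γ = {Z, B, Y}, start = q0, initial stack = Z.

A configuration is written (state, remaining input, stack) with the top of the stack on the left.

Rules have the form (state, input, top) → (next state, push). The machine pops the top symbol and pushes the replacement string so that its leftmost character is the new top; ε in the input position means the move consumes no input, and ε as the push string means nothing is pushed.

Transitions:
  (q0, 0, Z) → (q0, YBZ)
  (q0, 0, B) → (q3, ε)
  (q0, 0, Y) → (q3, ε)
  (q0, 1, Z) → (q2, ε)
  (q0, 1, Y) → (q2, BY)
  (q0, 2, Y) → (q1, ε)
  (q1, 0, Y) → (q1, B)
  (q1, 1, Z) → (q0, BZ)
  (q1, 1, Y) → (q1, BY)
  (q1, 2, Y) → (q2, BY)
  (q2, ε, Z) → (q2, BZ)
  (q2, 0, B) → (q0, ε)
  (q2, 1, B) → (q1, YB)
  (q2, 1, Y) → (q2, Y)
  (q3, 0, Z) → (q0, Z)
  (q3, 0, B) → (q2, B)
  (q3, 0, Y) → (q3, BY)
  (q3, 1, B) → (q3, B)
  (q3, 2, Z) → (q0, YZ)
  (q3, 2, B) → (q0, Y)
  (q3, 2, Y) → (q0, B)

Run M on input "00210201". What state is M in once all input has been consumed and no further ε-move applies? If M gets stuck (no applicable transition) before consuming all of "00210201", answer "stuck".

(q0, 00210201, Z) ⊢ (q0, 0210201, YBZ) ⊢ (q3, 210201, BZ) ⊢ (q0, 10201, YZ) ⊢ (q2, 0201, BYZ) ⊢ (q0, 201, YZ) ⊢ (q1, 01, Z)
No transition for (q1, 0, top Z); M blocks with input 01 remaining.

stuck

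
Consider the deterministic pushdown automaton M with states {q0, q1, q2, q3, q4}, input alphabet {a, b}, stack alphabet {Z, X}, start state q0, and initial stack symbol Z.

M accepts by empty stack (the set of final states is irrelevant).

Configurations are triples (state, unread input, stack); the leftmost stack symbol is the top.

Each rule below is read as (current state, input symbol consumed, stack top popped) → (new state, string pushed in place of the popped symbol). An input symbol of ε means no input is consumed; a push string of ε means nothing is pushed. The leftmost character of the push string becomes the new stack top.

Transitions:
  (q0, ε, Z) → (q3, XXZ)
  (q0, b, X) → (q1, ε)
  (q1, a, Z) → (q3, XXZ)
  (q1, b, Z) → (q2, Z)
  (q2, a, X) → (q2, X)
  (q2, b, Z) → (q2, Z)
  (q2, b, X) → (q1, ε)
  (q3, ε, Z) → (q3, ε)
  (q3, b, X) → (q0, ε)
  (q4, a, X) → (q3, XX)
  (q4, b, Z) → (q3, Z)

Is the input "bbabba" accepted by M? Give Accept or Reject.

(q0, bbabba, Z) ⊢ (q3, bbabba, XXZ) ⊢ (q0, babba, XZ) ⊢ (q1, abba, Z) ⊢ (q3, bba, XXZ) ⊢ (q0, ba, XZ) ⊢ (q1, a, Z) ⊢ (q3, ε, XXZ)
All input consumed; stack is XXZ, not empty, and no further ε-move applies.

Reject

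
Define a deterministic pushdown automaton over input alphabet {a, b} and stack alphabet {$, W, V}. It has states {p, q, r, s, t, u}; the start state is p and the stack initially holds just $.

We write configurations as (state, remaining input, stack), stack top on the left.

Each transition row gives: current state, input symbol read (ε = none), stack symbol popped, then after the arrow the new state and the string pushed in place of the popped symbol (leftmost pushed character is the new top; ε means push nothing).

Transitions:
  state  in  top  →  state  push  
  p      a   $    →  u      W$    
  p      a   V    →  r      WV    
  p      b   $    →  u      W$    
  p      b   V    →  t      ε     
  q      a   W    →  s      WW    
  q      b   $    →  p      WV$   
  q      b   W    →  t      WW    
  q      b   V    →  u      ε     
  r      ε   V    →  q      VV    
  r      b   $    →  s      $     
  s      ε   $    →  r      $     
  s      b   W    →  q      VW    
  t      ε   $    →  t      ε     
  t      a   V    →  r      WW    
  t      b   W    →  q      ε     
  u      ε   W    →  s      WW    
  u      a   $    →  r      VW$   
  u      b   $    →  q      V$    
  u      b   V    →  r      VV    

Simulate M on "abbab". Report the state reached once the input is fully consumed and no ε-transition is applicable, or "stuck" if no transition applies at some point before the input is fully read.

(p, abbab, $)
  read a, top $: go to u, push W$ → (u, bbab, W$)
  ε-move, top W: go to s, push WW → (s, bbab, WW$)
  read b, top W: go to q, push VW → (q, bab, VWW$)
  read b, top V: go to u, push ε → (u, ab, WW$)
  ε-move, top W: go to s, push WW → (s, ab, WWW$)
No transition for (s, a, top W); M blocks with input ab remaining.

stuck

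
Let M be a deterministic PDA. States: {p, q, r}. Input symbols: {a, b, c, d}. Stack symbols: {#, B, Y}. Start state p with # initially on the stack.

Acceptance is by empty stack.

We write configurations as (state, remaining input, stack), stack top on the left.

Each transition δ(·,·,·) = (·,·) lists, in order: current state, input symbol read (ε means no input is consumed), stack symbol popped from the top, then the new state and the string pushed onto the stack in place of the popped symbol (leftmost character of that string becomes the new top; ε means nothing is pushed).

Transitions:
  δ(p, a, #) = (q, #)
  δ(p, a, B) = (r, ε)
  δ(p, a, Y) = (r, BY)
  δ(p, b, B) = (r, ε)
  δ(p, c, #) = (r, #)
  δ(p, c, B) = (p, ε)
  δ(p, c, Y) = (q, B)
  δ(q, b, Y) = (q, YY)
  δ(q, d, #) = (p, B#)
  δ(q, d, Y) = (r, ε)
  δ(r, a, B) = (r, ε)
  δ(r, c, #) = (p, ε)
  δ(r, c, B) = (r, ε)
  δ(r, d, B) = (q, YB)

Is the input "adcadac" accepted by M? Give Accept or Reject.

(p, adcadac, #)
  read a, top #: go to q, push # → (q, dcadac, #)
  read d, top #: go to p, push B# → (p, cadac, B#)
  read c, top B: go to p, push ε → (p, adac, #)
  read a, top #: go to q, push # → (q, dac, #)
  read d, top #: go to p, push B# → (p, ac, B#)
  read a, top B: go to r, push ε → (r, c, #)
  read c, top #: go to p, push ε → (p, ε, ε)
All input consumed and the stack is empty.

Accept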